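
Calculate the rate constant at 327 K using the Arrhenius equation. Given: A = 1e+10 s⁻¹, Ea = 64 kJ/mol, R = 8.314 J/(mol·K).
5.97e-01 s⁻¹

k = A·exp(-Ea/(R·T)) = 1e+10·exp(-64000/(8.314·327)) = 1e+10·exp(-23.5409) = 1e+10·5.9750e-11 = 5.97e-01 s⁻¹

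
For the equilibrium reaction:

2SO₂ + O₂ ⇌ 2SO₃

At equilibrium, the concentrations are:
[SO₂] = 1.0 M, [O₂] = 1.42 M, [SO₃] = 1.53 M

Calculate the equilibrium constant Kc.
K_c = 1.6485

Kc = ([SO₃]^2) / ([SO₂]^2 × [O₂])
   = ((1.53)^2) / ((1.0)^2·(1.42))
   = 2.3409 / 1.42 = 1.6485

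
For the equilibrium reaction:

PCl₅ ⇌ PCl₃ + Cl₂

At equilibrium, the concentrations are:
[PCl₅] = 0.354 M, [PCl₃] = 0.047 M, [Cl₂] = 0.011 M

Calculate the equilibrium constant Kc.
K_c = 1.46e-03

Kc = ([PCl₃] × [Cl₂]) / ([PCl₅])
   = ((0.047)·(0.011)) / ((0.354))
   = 0.000517 / 0.354 = 1.46e-03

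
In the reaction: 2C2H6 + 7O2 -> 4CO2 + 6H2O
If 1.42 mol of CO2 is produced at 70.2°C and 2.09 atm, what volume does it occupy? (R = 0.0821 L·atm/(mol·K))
T = 70.2°C + 273.15 = 343.35 K
V = nRT/P = (1.42 × 0.0821 × 343.35) / 2.09
V = 19.15 L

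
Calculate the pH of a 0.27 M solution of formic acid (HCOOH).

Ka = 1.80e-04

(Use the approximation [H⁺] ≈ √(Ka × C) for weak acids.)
pH = 2.16

[H⁺] = √(Ka × C) = √(1.80e-04 × 0.27) = 6.9714e-03. pH = -log(6.9714e-03)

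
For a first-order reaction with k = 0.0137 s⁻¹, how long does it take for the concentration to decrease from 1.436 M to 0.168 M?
156.62 s

From ln[A] = ln[A]₀ - k·t: t = ln([A]₀/[A])/k = ln(1.436/0.168)/0.0137 = ln(8.5476)/0.0137 = 2.1457/0.0137 = 156.62 s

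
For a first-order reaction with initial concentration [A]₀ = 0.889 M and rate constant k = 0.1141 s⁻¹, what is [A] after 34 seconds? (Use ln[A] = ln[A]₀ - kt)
0.0184 M

ln[A] = ln[A]₀ - k·t = ln(0.889) - (0.1141)·(34) = -0.1177 - 3.8794 = -3.9971
[A] = e^(-3.9971) = 0.0184 M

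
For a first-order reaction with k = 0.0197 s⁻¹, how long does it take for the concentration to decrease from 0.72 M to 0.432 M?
25.93 s

From ln[A] = ln[A]₀ - k·t: t = ln([A]₀/[A])/k = ln(0.72/0.432)/0.0197 = ln(1.6667)/0.0197 = 0.5108/0.0197 = 25.93 s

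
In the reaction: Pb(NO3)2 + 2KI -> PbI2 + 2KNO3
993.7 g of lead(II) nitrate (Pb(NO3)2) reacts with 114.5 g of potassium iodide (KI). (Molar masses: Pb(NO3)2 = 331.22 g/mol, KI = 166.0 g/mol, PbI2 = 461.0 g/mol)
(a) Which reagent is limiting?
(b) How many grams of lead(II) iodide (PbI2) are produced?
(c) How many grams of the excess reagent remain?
(a) KI, (b) 159 g, (c) 879.5 g

Moles of Pb(NO3)2 = 993.7 g ÷ 331.22 g/mol = 3.00012 mol
Moles of KI = 114.5 g ÷ 166.0 g/mol = 0.689759 mol
Moles ÷ coefficient: Pb(NO3)2: 3.00012/1 = 3, KI: 0.689759/2 = 0.3449
(a) KI has the smaller value, so KI is the limiting reagent.
(b) Moles of PbI2 = 0.689759 mol KI × (1/2) = 0.34488 mol; mass = 0.34488 mol × 461.0 g/mol = 159 g
(c) Pb(NO3)2 consumed = 0.689759 × (1/2) = 0.34488 mol; remaining = 3.00012 − 0.34488 = 2.65524 mol; mass = 2.65524 mol × 331.22 g/mol = 879.5 g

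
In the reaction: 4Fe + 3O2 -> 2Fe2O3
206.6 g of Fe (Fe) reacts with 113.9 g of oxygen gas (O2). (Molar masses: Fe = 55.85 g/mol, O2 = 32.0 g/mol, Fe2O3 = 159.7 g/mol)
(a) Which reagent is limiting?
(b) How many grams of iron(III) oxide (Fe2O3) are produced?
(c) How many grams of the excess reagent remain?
(a) Fe, (b) 295.4 g, (c) 25.12 g

Moles of Fe = 206.6 g ÷ 55.85 g/mol = 3.69919 mol
Moles of O2 = 113.9 g ÷ 32.0 g/mol = 3.55938 mol
Moles ÷ coefficient: Fe: 3.69919/4 = 0.9248, O2: 3.55938/3 = 1.186
(a) Fe has the smaller value, so Fe is the limiting reagent.
(b) Moles of Fe2O3 = 3.69919 mol Fe × (2/4) = 1.8496 mol; mass = 1.8496 mol × 159.7 g/mol = 295.4 g
(c) O2 consumed = 3.69919 × (3/4) = 2.7744 mol; remaining = 3.55938 − 2.7744 = 0.784979 mol; mass = 0.784979 mol × 32.0 g/mol = 25.12 g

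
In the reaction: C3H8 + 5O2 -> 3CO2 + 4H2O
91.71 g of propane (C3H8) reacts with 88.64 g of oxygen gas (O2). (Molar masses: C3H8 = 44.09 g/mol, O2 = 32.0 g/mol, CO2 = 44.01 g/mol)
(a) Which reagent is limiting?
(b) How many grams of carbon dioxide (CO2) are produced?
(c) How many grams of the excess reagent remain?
(a) O2, (b) 73.14 g, (c) 67.28 g

Moles of C3H8 = 91.71 g ÷ 44.09 g/mol = 2.08006 mol
Moles of O2 = 88.64 g ÷ 32.0 g/mol = 2.77 mol
Moles ÷ coefficient: C3H8: 2.08006/1 = 2.08, O2: 2.77/5 = 0.554
(a) O2 has the smaller value, so O2 is the limiting reagent.
(b) Moles of CO2 = 2.77 mol O2 × (3/5) = 1.662 mol; mass = 1.662 mol × 44.01 g/mol = 73.14 g
(c) C3H8 consumed = 2.77 × (1/5) = 0.554 mol; remaining = 2.08006 − 0.554 = 1.52606 mol; mass = 1.52606 mol × 44.09 g/mol = 67.28 g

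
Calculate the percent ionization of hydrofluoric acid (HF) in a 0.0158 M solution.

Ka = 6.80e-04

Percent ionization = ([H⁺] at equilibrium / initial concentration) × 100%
Percent ionization = 18.7%

Let x = [H⁺]. Ka = x²/(C - x) ⇒ x² + (6.80e-04)x - (6.80e-04)(0.0158) = 0. x = 2.9554e-03. Percent = (2.9554e-03/0.0158) × 100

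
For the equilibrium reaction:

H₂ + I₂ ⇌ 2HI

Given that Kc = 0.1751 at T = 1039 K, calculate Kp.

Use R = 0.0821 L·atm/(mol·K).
K_p = 0.1751

Δn = (moles gaseous products) − (moles gaseous reactants) = 0
T = 1039 K; RT = 0.0821 × 1039 = 85.3019
Kp = Kc·(RT)^Δn = 0.1751 × (85.3019)^0 = 0.1751 × 1 = 0.1751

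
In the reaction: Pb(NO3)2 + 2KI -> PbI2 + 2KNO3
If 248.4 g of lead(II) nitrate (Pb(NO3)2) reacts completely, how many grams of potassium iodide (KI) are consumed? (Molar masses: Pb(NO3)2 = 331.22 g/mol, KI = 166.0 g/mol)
Moles of Pb(NO3)2 = 248.4 g ÷ 331.22 g/mol = 0.749955 mol
Mole ratio: 2 mol KI / 1 mol Pb(NO3)2
Moles of KI = 0.749955 × (2/1) = 1.49991 mol
Mass of KI = 1.49991 mol × 166.0 g/mol = 249 g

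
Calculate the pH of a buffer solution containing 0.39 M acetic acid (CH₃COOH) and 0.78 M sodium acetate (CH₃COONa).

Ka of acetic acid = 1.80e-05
pH = 5.05

pKa = -log(1.80e-05) = 4.74. pH = pKa + log([A⁻]/[HA]) = 4.74 + log(0.78/0.39)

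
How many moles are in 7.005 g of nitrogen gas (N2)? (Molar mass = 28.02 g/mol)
Moles = 7.005 g ÷ 28.02 g/mol = 0.25 mol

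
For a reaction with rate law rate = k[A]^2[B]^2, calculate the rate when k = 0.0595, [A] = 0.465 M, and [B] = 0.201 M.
0.0005198 M/s

rate = k·[A]^2·[B]^2 = 0.0595·(0.465)^2·(0.201)^2 = 0.0595·0.216225·0.040401 = 0.0005198 M/s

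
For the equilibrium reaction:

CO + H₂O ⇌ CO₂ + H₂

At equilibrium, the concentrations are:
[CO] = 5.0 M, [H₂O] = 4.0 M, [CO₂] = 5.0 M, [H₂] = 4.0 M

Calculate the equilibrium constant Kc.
K_c = 1.0000

Kc = ([CO₂] × [H₂]) / ([CO] × [H₂O])
   = ((5.0)·(4.0)) / ((5.0)·(4.0))
   = 20 / 20 = 1.0000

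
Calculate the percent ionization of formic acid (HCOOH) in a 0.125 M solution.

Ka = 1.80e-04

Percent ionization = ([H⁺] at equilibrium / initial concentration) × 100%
Percent ionization = 3.72%

Let x = [H⁺]. Ka = x²/(C - x) ⇒ x² + (1.80e-04)x - (1.80e-04)(0.125) = 0. x = 4.6543e-03. Percent = (4.6543e-03/0.125) × 100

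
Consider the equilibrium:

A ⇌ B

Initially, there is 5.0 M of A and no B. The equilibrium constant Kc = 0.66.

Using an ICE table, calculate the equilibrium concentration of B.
[B] = 1.988 M

ICE: [A] = 5.0 − x, [B] = x.
Kc = x/(5.0 − x) = 0.66 ⇒ x = 0.66·5.0/(1 + 0.66) = 3.3/1.66 = 1.988.
[B] = x = 1.988 M.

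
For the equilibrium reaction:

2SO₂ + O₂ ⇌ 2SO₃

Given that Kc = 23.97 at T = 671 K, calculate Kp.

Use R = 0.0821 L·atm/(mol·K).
K_p = 0.4351

Δn = (moles gaseous products) − (moles gaseous reactants) = -1
T = 671 K; RT = 0.0821 × 671 = 55.0891
Kp = Kc·(RT)^Δn = 23.97 × (55.0891)^-1 = 23.97 × 0.0181524 = 0.4351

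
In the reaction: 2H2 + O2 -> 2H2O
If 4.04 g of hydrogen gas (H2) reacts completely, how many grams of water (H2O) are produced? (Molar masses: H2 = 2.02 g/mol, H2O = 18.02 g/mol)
Moles of H2 = 4.04 g ÷ 2.02 g/mol = 2 mol
Mole ratio: 2 mol H2O / 2 mol H2
Moles of H2O = 2 × (2/2) = 2 mol
Mass of H2O = 2 mol × 18.02 g/mol = 36.04 g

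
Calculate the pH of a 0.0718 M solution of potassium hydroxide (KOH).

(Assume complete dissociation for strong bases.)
pH = 12.86

[OH⁻] = 0.0718 M for strong base. pOH = -log[OH⁻] = 1.14, pH = 14 - pOH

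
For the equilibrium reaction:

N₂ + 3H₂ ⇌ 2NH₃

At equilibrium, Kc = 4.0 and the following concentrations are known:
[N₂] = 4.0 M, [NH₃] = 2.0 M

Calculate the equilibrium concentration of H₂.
[H₂] = 0.6300 M

Kc = ([NH₃]^2) / ([N₂] × [H₂]^3) = 4.0
[H₂]^3 = (product terms)/(Kc · other reactant terms) = 4 / (4.0 · 4) = 0.25
[H₂] = (0.25)^(1/3) = 0.6300 M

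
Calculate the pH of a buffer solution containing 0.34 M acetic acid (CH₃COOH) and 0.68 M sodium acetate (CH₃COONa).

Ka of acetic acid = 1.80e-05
pH = 5.05

pKa = -log(1.80e-05) = 4.74. pH = pKa + log([A⁻]/[HA]) = 4.74 + log(0.68/0.34)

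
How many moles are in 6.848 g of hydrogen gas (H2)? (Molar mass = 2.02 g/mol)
Moles = 6.848 g ÷ 2.02 g/mol = 3.39 mol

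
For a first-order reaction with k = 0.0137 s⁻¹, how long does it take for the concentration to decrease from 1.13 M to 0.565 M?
50.59 s

From ln[A] = ln[A]₀ - k·t: t = ln([A]₀/[A])/k = ln(1.13/0.565)/0.0137 = ln(2.0000)/0.0137 = 0.6931/0.0137 = 50.59 s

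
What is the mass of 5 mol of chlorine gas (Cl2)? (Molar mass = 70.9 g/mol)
Mass = 5 mol × 70.9 g/mol = 354.5 g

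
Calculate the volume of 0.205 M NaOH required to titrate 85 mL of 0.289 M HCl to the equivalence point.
V_{base} = 119.8 mL

At equivalence: moles acid = moles base.
moles HCl = 0.289 M × 0.085 L = 0.024565 mol
V_NaOH = 0.024565 mol ÷ 0.205 M = 0.1198 L = 119.8 mL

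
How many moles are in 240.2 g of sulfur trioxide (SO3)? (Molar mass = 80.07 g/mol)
Moles = 240.2 g ÷ 80.07 g/mol = 3 mol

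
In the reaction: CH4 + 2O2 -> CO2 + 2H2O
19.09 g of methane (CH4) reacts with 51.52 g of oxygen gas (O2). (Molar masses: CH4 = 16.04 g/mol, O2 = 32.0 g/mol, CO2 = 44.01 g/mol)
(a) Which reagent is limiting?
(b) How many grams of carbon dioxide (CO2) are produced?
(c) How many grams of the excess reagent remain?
(a) O2, (b) 35.43 g, (c) 6.178 g

Moles of CH4 = 19.09 g ÷ 16.04 g/mol = 1.19015 mol
Moles of O2 = 51.52 g ÷ 32.0 g/mol = 1.61 mol
Moles ÷ coefficient: CH4: 1.19015/1 = 1.19, O2: 1.61/2 = 0.805
(a) O2 has the smaller value, so O2 is the limiting reagent.
(b) Moles of CO2 = 1.61 mol O2 × (1/2) = 0.805 mol; mass = 0.805 mol × 44.01 g/mol = 35.43 g
(c) CH4 consumed = 1.61 × (1/2) = 0.805 mol; remaining = 1.19015 − 0.805 = 0.38515 mol; mass = 0.38515 mol × 16.04 g/mol = 6.178 g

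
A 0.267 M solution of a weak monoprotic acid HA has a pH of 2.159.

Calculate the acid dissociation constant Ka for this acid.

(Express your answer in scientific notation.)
K_a = 1.85e-04

[H⁺] = 10^(−pH) = 10^(−2.159) = 6.934e-03 M. For HA ⇌ H⁺ + A⁻, Ka = x²/(C − x) = (6.934e-03)²/(0.267 − 6.934e-03) = 1.85e-04.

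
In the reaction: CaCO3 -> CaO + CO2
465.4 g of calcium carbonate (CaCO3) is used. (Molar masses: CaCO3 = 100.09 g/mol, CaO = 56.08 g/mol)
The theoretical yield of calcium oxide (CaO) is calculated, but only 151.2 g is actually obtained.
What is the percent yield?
Moles of CaCO3 = 465.4 g ÷ 100.09 g/mol = 4.64982 mol
Mole ratio: 1 mol CaO / 1 mol CaCO3
Moles of CaO = 4.64982 × (1/1) = 4.64982 mol
Theoretical yield = 4.64982 mol × 56.08 g/mol = 260.76 g
Actual yield = 151.2 g
Percent yield = (151.2 / 260.76) × 100% = 58.0%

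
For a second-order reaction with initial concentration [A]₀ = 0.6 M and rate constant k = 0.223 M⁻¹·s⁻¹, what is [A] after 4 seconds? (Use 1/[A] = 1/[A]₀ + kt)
0.3908 M

1/[A] = 1/[A]₀ + k·t = 1/0.6 + (0.223)·(4) = 1.6667 + 0.8920 = 2.5587
[A] = 1/2.5587 = 0.3908 M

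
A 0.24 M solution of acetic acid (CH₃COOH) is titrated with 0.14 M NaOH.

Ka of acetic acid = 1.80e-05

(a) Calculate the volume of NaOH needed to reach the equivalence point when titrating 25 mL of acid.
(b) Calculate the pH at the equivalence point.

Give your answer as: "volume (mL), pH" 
V = 42.9 mL, pH = 8.85

(a) At equivalence: moles acid = moles base.
moles acid = 0.24 × 0.025 = 0.006 mol; V_NaOH = 0.006/0.14 = 0.04286 L = 42.9 mL.
(b) At equivalence, all acid → conjugate base A⁻ at [A⁻] = 0.006/0.06786 = 0.08842 M.
Kb = Kw/Ka = 1.0e-14/1.80e-05 = 5.556e-10; [OH⁻] = √(Kb·[A⁻]) = 7.009e-06; pOH = 5.15; pH = 14 − pOH = 8.85.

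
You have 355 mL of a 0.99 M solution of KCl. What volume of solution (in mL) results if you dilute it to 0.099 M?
Using M₁V₁ = M₂V₂:
0.99 × 355 = 0.099 × V₂
V₂ = (0.99 × 355) / 0.099 = 3550 mL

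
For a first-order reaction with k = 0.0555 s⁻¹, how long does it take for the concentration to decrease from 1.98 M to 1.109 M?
10.44 s

From ln[A] = ln[A]₀ - k·t: t = ln([A]₀/[A])/k = ln(1.98/1.109)/0.0555 = ln(1.7854)/0.0555 = 0.5796/0.0555 = 10.44 s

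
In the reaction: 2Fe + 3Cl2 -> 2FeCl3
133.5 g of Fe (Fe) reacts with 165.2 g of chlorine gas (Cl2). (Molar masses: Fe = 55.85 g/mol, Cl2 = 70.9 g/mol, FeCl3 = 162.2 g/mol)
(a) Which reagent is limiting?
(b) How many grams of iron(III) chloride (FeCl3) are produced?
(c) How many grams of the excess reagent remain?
(a) Cl2, (b) 252 g, (c) 46.74 g

Moles of Fe = 133.5 g ÷ 55.85 g/mol = 2.39033 mol
Moles of Cl2 = 165.2 g ÷ 70.9 g/mol = 2.33004 mol
Moles ÷ coefficient: Fe: 2.39033/2 = 1.195, Cl2: 2.33004/3 = 0.7767
(a) Cl2 has the smaller value, so Cl2 is the limiting reagent.
(b) Moles of FeCl3 = 2.33004 mol Cl2 × (2/3) = 1.55336 mol; mass = 1.55336 mol × 162.2 g/mol = 252 g
(c) Fe consumed = 2.33004 × (2/3) = 1.55336 mol; remaining = 2.39033 − 1.55336 = 0.83697 mol; mass = 0.83697 mol × 55.85 g/mol = 46.74 g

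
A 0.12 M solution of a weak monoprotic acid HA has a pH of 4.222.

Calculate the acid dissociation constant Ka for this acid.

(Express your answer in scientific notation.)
K_a = 3.00e-08

[H⁺] = 10^(−pH) = 10^(−4.222) = 5.998e-05 M. For HA ⇌ H⁺ + A⁻, Ka = x²/(C − x) = (5.998e-05)²/(0.12 − 5.998e-05) = 3.00e-08.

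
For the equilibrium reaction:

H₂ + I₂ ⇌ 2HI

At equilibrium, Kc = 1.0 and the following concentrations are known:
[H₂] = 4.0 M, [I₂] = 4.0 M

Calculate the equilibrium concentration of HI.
[HI] = 4.0000 M

Kc = ([HI]^2) / ([H₂] × [I₂]) = 1.0
[HI]^2 = Kc · (reactant terms)/(other product terms) = 1.0 · 16 / 1 = 16
[HI] = (16)^(1/2) = 4.0000 M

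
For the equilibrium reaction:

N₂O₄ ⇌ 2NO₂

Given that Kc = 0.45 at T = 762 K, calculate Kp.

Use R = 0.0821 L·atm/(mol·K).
K_p = 28.1521

Δn = (moles gaseous products) − (moles gaseous reactants) = 1
T = 762 K; RT = 0.0821 × 762 = 62.5602
Kp = Kc·(RT)^Δn = 0.45 × (62.5602)^1 = 0.45 × 62.5602 = 28.1521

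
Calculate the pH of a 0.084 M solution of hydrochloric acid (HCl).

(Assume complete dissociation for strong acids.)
pH = 1.08

[H⁺] = 0.084 M for strong acid. pH = -log[H⁺] = -log(0.084)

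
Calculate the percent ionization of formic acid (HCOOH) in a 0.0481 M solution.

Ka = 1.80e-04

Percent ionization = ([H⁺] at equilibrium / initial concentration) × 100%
Percent ionization = 5.93%

Let x = [H⁺]. Ka = x²/(C - x) ⇒ x² + (1.80e-04)x - (1.80e-04)(0.0481) = 0. x = 2.8538e-03. Percent = (2.8538e-03/0.0481) × 100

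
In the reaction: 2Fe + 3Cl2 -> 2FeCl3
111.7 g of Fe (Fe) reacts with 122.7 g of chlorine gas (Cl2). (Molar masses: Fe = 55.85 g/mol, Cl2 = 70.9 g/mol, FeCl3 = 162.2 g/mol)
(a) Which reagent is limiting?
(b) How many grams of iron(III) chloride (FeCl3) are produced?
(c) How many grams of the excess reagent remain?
(a) Cl2, (b) 187.1 g, (c) 47.26 g

Moles of Fe = 111.7 g ÷ 55.85 g/mol = 2 mol
Moles of Cl2 = 122.7 g ÷ 70.9 g/mol = 1.73061 mol
Moles ÷ coefficient: Fe: 2/2 = 1, Cl2: 1.73061/3 = 0.5769
(a) Cl2 has the smaller value, so Cl2 is the limiting reagent.
(b) Moles of FeCl3 = 1.73061 mol Cl2 × (2/3) = 1.15374 mol; mass = 1.15374 mol × 162.2 g/mol = 187.1 g
(c) Fe consumed = 1.73061 × (2/3) = 1.15374 mol; remaining = 2 − 1.15374 = 0.846262 mol; mass = 0.846262 mol × 55.85 g/mol = 47.26 g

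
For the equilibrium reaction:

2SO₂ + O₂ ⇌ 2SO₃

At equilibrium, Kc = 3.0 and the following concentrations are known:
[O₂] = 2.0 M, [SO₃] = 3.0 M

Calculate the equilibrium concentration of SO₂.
[SO₂] = 1.2247 M

Kc = ([SO₃]^2) / ([SO₂]^2 × [O₂]) = 3.0
[SO₂]^2 = (product terms)/(Kc · other reactant terms) = 9 / (3.0 · 2) = 1.5
[SO₂] = (1.5)^(1/2) = 1.2247 M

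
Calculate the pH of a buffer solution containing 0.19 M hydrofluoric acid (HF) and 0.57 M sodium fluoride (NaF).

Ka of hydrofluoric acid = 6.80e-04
pH = 3.64

pKa = -log(6.80e-04) = 3.17. pH = pKa + log([A⁻]/[HA]) = 3.17 + log(0.57/0.19)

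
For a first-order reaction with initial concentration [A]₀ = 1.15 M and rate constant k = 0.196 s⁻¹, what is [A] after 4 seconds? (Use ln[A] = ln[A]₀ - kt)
0.5251 M

ln[A] = ln[A]₀ - k·t = ln(1.15) - (0.196)·(4) = 0.1398 - 0.7840 = -0.6442
[A] = e^(-0.6442) = 0.5251 M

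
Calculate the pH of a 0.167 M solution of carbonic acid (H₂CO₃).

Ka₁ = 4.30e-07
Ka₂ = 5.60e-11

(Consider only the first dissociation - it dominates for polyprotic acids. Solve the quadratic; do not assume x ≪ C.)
pH = 3.57

x² + Ka₁·x − Ka₁·C = 0 with Ka₁ = 4.30e-07, C = 0.167.
x = (−Ka₁ + √(Ka₁² + 4·Ka₁·C))/2 = 2.6776e-04 M, so pH = 3.57.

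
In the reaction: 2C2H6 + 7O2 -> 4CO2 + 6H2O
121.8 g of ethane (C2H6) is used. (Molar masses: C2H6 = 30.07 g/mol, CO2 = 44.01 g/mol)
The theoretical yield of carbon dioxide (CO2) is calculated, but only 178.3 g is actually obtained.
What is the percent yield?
Moles of C2H6 = 121.8 g ÷ 30.07 g/mol = 4.05055 mol
Mole ratio: 4 mol CO2 / 2 mol C2H6
Moles of CO2 = 4.05055 × (4/2) = 8.1011 mol
Theoretical yield = 8.1011 mol × 44.01 g/mol = 356.53 g
Actual yield = 178.3 g
Percent yield = (178.3 / 356.53) × 100% = 50.0%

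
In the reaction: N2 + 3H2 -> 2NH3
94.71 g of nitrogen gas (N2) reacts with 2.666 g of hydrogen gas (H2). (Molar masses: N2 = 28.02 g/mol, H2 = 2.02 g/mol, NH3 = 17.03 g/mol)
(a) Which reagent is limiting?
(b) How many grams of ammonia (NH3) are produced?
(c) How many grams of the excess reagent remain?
(a) H2, (b) 14.98 g, (c) 82.38 g

Moles of N2 = 94.71 g ÷ 28.02 g/mol = 3.38009 mol
Moles of H2 = 2.666 g ÷ 2.02 g/mol = 1.3198 mol
Moles ÷ coefficient: N2: 3.38009/1 = 3.38, H2: 1.3198/3 = 0.4399
(a) H2 has the smaller value, so H2 is the limiting reagent.
(b) Moles of NH3 = 1.3198 mol H2 × (2/3) = 0.879868 mol; mass = 0.879868 mol × 17.03 g/mol = 14.98 g
(c) N2 consumed = 1.3198 × (1/3) = 0.439934 mol; remaining = 3.38009 − 0.439934 = 2.94015 mol; mass = 2.94015 mol × 28.02 g/mol = 82.38 g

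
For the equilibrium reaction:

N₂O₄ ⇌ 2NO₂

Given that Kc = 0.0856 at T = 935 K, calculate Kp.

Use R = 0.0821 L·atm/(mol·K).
K_p = 6.5710

Δn = (moles gaseous products) − (moles gaseous reactants) = 1
T = 935 K; RT = 0.0821 × 935 = 76.7635
Kp = Kc·(RT)^Δn = 0.0856 × (76.7635)^1 = 0.0856 × 76.7635 = 6.5710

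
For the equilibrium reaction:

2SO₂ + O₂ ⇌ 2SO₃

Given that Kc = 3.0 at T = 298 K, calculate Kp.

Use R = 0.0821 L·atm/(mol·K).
K_p = 0.1226

Δn = (moles gaseous products) − (moles gaseous reactants) = -1
T = 298 K; RT = 0.0821 × 298 = 24.4658
Kp = Kc·(RT)^Δn = 3.0 × (24.4658)^-1 = 3.0 × 0.0408734 = 0.1226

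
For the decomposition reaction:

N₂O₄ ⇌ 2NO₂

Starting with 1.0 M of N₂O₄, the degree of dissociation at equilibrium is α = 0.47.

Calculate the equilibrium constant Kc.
K_c = 1.6672

x = α·[A]₀ = 0.47 × 1.0 = 0.47 M dissociated.
At eq: [N₂O₄] = 1.0 − 0.47 = 0.53 M; [NO₂] = 2x = 0.94 M.
Kc = [NO₂]²/[N₂O₄] = (0.94)²/0.53 = 1.667.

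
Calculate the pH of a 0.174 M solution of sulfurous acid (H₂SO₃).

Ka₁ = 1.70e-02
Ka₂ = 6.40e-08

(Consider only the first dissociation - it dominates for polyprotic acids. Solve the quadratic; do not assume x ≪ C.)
pH = 1.33

x² + Ka₁·x − Ka₁·C = 0 with Ka₁ = 1.70e-02, C = 0.174.
x = (−Ka₁ + √(Ka₁² + 4·Ka₁·C))/2 = 4.6548e-02 M, so pH = 1.33.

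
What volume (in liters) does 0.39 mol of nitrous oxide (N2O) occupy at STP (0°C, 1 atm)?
At STP, 1 mol of gas occupies 22.4 L
Volume = 0.39 mol × 22.4 L/mol = 8.74 L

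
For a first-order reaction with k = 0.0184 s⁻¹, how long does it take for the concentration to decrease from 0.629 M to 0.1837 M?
66.89 s

From ln[A] = ln[A]₀ - k·t: t = ln([A]₀/[A])/k = ln(0.629/0.1837)/0.0184 = ln(3.4241)/0.0184 = 1.2308/0.0184 = 66.89 s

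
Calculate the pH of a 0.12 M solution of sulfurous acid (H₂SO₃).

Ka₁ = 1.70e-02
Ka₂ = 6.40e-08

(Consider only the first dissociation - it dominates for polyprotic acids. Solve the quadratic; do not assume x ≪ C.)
pH = 1.43

x² + Ka₁·x − Ka₁·C = 0 with Ka₁ = 1.70e-02, C = 0.12.
x = (−Ka₁ + √(Ka₁² + 4·Ka₁·C))/2 = 3.7459e-02 M, so pH = 1.43.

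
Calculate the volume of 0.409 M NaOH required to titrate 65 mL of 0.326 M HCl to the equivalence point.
V_{base} = 51.8 mL

At equivalence: moles acid = moles base.
moles HCl = 0.326 M × 0.065 L = 0.02119 mol
V_NaOH = 0.02119 mol ÷ 0.409 M = 0.05181 L = 51.8 mL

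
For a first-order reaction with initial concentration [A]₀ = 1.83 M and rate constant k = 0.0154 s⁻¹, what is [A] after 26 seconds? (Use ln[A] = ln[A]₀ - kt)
1.2262 M

ln[A] = ln[A]₀ - k·t = ln(1.83) - (0.0154)·(26) = 0.6043 - 0.4004 = 0.2039
[A] = e^(0.2039) = 1.2262 M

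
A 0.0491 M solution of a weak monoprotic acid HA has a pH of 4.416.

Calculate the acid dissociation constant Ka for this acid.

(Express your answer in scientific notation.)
K_a = 3.00e-08

[H⁺] = 10^(−pH) = 10^(−4.416) = 3.837e-05 M. For HA ⇌ H⁺ + A⁻, Ka = x²/(C − x) = (3.837e-05)²/(0.0491 − 3.837e-05) = 3.00e-08.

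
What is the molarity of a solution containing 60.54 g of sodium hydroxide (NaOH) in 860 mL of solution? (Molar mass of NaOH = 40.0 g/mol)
Moles of NaOH = 60.54 g ÷ 40.0 g/mol = 1.5135 mol
Volume = 860 mL = 0.86 L
Molarity = 1.5135 mol ÷ 0.86 L = 1.76 M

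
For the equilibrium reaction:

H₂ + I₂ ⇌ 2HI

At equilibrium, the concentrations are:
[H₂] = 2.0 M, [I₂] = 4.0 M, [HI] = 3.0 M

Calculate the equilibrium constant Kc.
K_c = 1.1250

Kc = ([HI]^2) / ([H₂] × [I₂])
   = ((3.0)^2) / ((2.0)·(4.0))
   = 9 / 8 = 1.1250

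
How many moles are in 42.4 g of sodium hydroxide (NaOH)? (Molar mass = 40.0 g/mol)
Moles = 42.4 g ÷ 40.0 g/mol = 1.06 mol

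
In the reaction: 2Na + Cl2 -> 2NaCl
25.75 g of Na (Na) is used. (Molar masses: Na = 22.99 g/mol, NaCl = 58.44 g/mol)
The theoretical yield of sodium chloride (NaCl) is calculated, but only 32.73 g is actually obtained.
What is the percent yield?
Moles of Na = 25.75 g ÷ 22.99 g/mol = 1.12005 mol
Mole ratio: 2 mol NaCl / 2 mol Na
Moles of NaCl = 1.12005 × (2/2) = 1.12005 mol
Theoretical yield = 1.12005 mol × 58.44 g/mol = 65.456 g
Actual yield = 32.73 g
Percent yield = (32.73 / 65.456) × 100% = 50.0%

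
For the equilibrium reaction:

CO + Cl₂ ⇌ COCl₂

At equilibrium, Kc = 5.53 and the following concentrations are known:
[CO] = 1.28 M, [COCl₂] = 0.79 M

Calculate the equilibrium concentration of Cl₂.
[Cl₂] = 0.1116 M

Kc = ([COCl₂]) / ([CO] × [Cl₂]) = 5.53
[Cl₂]^1 = (product terms)/(Kc · other reactant terms) = 0.79 / (5.53 · 1.28) = 0.11161
[Cl₂] = 0.1116 M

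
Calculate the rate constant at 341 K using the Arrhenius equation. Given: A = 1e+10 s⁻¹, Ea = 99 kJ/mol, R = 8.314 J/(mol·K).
6.83e-06 s⁻¹

k = A·exp(-Ea/(R·T)) = 1e+10·exp(-99000/(8.314·341)) = 1e+10·exp(-34.9197) = 1e+10·6.8321e-16 = 6.83e-06 s⁻¹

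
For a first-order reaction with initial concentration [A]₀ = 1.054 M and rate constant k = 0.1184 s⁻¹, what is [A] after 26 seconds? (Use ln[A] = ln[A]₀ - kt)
0.0485 M

ln[A] = ln[A]₀ - k·t = ln(1.054) - (0.1184)·(26) = 0.0526 - 3.0784 = -3.0258
[A] = e^(-3.0258) = 0.0485 M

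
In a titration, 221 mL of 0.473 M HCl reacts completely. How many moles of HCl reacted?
Moles = Molarity × Volume (L)
Moles = 0.473 M × 0.221 L = 0.1045 mol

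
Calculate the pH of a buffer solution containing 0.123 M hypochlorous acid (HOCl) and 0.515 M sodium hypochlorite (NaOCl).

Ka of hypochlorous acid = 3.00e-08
pH = 8.14

pKa = -log(3.00e-08) = 7.52. pH = pKa + log([A⁻]/[HA]) = 7.52 + log(0.515/0.123)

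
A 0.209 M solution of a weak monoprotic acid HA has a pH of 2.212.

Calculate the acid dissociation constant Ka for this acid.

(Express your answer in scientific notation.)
K_a = 1.86e-04

[H⁺] = 10^(−pH) = 10^(−2.212) = 6.138e-03 M. For HA ⇌ H⁺ + A⁻, Ka = x²/(C − x) = (6.138e-03)²/(0.209 − 6.138e-03) = 1.86e-04.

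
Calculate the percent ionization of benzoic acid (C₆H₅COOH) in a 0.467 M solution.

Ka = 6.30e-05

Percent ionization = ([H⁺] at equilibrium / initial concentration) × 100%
Percent ionization = 1.15%

Let x = [H⁺]. Ka = x²/(C - x) ⇒ x² + (6.30e-05)x - (6.30e-05)(0.467) = 0. x = 5.3927e-03. Percent = (5.3927e-03/0.467) × 100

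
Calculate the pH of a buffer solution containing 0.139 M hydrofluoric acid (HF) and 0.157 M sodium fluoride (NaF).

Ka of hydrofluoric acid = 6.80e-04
pH = 3.22

pKa = -log(6.80e-04) = 3.17. pH = pKa + log([A⁻]/[HA]) = 3.17 + log(0.157/0.139)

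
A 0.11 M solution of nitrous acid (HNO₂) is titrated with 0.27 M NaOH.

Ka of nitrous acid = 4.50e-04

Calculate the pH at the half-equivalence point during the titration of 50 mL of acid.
pH = pKa = 3.35

At the half-equivalence point, [HA] = [A⁻], so by Henderson–Hasselbalch pH = pKa + log(1) = pKa.
pKa = −log(4.50e-04) = 3.35.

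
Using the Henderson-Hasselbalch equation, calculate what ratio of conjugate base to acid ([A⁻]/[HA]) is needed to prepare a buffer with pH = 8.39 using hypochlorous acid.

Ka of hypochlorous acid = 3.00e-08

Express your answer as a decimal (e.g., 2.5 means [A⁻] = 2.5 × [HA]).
[A⁻]/[HA] = 7.364

pKa = −log(3.00e-08) = 7.5229. pH = pKa + log([A⁻]/[HA]). 8.39 = 7.5229 + log(ratio). log(ratio) = 8.39 − 7.5229 = 0.8671. ratio = 10^(0.8671) = 7.364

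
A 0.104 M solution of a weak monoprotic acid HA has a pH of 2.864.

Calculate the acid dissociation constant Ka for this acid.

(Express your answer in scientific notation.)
K_a = 1.82e-05

[H⁺] = 10^(−pH) = 10^(−2.864) = 1.368e-03 M. For HA ⇌ H⁺ + A⁻, Ka = x²/(C − x) = (1.368e-03)²/(0.104 − 1.368e-03) = 1.82e-05.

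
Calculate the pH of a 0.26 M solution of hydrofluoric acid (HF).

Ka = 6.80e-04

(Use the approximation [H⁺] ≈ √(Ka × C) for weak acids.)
pH = 1.88

[H⁺] = √(Ka × C) = √(6.80e-04 × 0.26) = 1.3297e-02. pH = -log(1.3297e-02)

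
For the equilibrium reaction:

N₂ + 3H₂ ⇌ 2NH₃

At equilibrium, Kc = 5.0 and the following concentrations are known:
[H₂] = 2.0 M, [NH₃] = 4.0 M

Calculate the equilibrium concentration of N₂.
[N₂] = 0.4000 M

Kc = ([NH₃]^2) / ([N₂] × [H₂]^3) = 5.0
[N₂]^1 = (product terms)/(Kc · other reactant terms) = 16 / (5.0 · 8) = 0.4
[N₂] = 0.4000 M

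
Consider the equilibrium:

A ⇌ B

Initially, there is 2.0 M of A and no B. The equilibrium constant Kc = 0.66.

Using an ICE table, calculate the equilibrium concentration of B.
[B] = 0.795 M

ICE: [A] = 2.0 − x, [B] = x.
Kc = x/(2.0 − x) = 0.66 ⇒ x = 0.66·2.0/(1 + 0.66) = 1.32/1.66 = 0.7952.
[B] = x = 0.795 M.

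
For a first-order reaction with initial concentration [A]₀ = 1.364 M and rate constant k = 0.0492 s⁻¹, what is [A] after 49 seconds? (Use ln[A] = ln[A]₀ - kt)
0.1224 M

ln[A] = ln[A]₀ - k·t = ln(1.364) - (0.0492)·(49) = 0.3104 - 2.4108 = -2.1004
[A] = e^(-2.1004) = 0.1224 M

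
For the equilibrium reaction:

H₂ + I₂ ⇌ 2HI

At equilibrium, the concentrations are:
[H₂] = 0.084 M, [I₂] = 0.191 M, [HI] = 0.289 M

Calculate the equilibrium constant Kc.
K_c = 5.2057

Kc = ([HI]^2) / ([H₂] × [I₂])
   = ((0.289)^2) / ((0.084)·(0.191))
   = 0.083521 / 0.016044 = 5.2057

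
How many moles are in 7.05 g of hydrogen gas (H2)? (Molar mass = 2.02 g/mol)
Moles = 7.05 g ÷ 2.02 g/mol = 3.49 mol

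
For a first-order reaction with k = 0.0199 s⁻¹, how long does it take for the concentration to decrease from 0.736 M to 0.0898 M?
105.71 s

From ln[A] = ln[A]₀ - k·t: t = ln([A]₀/[A])/k = ln(0.736/0.0898)/0.0199 = ln(8.1960)/0.0199 = 2.1036/0.0199 = 105.71 s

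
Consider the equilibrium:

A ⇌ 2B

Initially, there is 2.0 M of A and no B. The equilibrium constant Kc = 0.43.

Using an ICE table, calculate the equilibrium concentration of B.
[B] = 0.826 M

ICE: [A] = 2.0 − x, [B] = 2x.
Kc = (2x)²/(2.0 − x) = 0.43 ⇒ 4x² + 0.43x − 0.86 = 0.
x = (−0.43 + √(0.43² + 4·4·0.86))/(2·4) = (−0.43 + √13.945)/8 = 0.41304.
[B] = 2x = 0.826 M.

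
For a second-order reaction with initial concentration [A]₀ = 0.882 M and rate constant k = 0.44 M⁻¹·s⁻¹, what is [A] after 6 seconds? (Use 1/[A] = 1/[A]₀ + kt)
0.2650 M

1/[A] = 1/[A]₀ + k·t = 1/0.882 + (0.44)·(6) = 1.1338 + 2.6400 = 3.7738
[A] = 1/3.7738 = 0.2650 M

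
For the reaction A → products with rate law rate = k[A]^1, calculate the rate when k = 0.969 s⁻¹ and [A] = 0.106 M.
0.1027 M/s

rate = k·[A]^1 = 0.969·(0.106)^1 = 0.969·0.106 = 0.1027 M/s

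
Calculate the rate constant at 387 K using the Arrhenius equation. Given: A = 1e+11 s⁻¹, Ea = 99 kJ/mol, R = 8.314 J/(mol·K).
4.34e-03 s⁻¹

k = A·exp(-Ea/(R·T)) = 1e+11·exp(-99000/(8.314·387)) = 1e+11·exp(-30.7691) = 1e+11·4.3368e-14 = 4.34e-03 s⁻¹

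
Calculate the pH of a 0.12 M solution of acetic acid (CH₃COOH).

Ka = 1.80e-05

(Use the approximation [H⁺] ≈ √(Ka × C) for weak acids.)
pH = 2.83

[H⁺] = √(Ka × C) = √(1.80e-05 × 0.12) = 1.4697e-03. pH = -log(1.4697e-03)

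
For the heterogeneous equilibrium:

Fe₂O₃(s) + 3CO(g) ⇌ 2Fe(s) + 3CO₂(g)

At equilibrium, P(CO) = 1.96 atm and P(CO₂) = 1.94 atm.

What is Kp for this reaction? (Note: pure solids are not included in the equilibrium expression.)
K_p = 0.970

Solids (Fe₂O₃, Fe) are excluded.
Kp = P(CO₂)³/P(CO)³ = (1.94)³/(1.96)³ = 7.301/7.53 = 0.970.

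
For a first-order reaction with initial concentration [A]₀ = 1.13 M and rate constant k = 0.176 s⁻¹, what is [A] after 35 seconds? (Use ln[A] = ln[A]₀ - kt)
0.0024 M

ln[A] = ln[A]₀ - k·t = ln(1.13) - (0.176)·(35) = 0.1222 - 6.1600 = -6.0378
[A] = e^(-6.0378) = 0.0024 M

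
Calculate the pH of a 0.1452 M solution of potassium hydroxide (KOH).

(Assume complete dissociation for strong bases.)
pH = 13.16

[OH⁻] = 0.1452 M for strong base. pOH = -log[OH⁻] = 0.84, pH = 14 - pOH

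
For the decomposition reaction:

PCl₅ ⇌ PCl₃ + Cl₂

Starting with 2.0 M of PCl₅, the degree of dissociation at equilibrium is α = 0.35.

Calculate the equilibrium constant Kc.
K_c = 0.3769

x = α·[A]₀ = 0.35 × 2.0 = 0.7 M dissociated.
At eq: [PCl₅] = 2.0 − 0.7 = 1.3 M; [PCl₃] = [Cl₂] = x = 0.7 M.
Kc = [PCl₃][Cl₂]/[PCl₅] = (0.7)²/1.3 = 0.3769.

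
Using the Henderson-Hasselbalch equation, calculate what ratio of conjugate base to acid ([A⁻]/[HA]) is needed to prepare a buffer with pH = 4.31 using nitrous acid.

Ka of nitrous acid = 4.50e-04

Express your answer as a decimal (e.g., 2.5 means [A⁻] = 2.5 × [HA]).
[A⁻]/[HA] = 9.188

pKa = −log(4.50e-04) = 3.3468. pH = pKa + log([A⁻]/[HA]). 4.31 = 3.3468 + log(ratio). log(ratio) = 4.31 − 3.3468 = 0.9632. ratio = 10^(0.9632) = 9.188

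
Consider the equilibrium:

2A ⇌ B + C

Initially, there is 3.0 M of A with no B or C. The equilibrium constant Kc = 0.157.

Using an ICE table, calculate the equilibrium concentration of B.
[B] = 0.663 M

ICE: [A] = 3.0 − 2x, [B] = [C] = x.
Kc = x²/(3.0 − 2x)² = 0.157 ⇒ √Kc = x/(3.0 − 2x).
x = √0.157·3.0/(1 + 2√0.157) = 0.39623·3.0/1.7925 = 0.66316.
[B] = x = 0.663 M.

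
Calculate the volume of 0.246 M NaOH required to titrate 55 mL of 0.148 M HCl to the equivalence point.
V_{base} = 33.1 mL

At equivalence: moles acid = moles base.
moles HCl = 0.148 M × 0.055 L = 0.00814 mol
V_NaOH = 0.00814 mol ÷ 0.246 M = 0.03309 L = 33.1 mL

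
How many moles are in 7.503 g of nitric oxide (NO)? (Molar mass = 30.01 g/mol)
Moles = 7.503 g ÷ 30.01 g/mol = 0.25 mol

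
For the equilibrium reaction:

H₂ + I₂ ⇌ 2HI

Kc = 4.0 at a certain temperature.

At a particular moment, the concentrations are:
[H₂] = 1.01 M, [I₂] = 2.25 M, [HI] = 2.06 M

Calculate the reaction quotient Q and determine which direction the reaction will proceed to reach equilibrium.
Q = 1.867, Q < K, reaction proceeds forward (toward products)

Q = ([HI]^2) / ([H₂] × [I₂])
  = ((2.06)^2) / ((1.01)·(2.25)) = 4.2436/2.2725 = 1.867
Since Q = 1.867 < Kc = 4.0, the reaction proceeds forward (toward products) to reach equilibrium.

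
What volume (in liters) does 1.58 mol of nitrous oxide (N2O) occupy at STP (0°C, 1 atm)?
At STP, 1 mol of gas occupies 22.4 L
Volume = 1.58 mol × 22.4 L/mol = 35.39 L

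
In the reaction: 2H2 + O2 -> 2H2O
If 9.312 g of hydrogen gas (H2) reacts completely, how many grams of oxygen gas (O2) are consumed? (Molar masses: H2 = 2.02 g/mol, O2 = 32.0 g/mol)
Moles of H2 = 9.312 g ÷ 2.02 g/mol = 4.6099 mol
Mole ratio: 1 mol O2 / 2 mol H2
Moles of O2 = 4.6099 × (1/2) = 2.30495 mol
Mass of O2 = 2.30495 mol × 32.0 g/mol = 73.76 g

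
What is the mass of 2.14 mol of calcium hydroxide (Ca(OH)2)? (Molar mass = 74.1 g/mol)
Mass = 2.14 mol × 74.1 g/mol = 158.6 g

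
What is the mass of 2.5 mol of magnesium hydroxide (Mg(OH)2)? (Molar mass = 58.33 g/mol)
Mass = 2.5 mol × 58.33 g/mol = 145.8 g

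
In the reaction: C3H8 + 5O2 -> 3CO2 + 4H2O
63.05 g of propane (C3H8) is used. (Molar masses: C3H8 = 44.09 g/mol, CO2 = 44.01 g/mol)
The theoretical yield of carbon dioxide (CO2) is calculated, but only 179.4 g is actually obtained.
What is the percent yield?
Moles of C3H8 = 63.05 g ÷ 44.09 g/mol = 1.43003 mol
Mole ratio: 3 mol CO2 / 1 mol C3H8
Moles of CO2 = 1.43003 × (3/1) = 4.29009 mol
Theoretical yield = 4.29009 mol × 44.01 g/mol = 188.81 g
Actual yield = 179.4 g
Percent yield = (179.4 / 188.81) × 100% = 95.0%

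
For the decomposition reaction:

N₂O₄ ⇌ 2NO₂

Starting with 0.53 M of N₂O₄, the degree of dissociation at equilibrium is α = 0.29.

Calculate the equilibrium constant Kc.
K_c = 0.2511

x = α·[A]₀ = 0.29 × 0.53 = 0.1537 M dissociated.
At eq: [N₂O₄] = 0.53 − 0.1537 = 0.3763 M; [NO₂] = 2x = 0.3074 M.
Kc = [NO₂]²/[N₂O₄] = (0.3074)²/0.3763 = 0.2511.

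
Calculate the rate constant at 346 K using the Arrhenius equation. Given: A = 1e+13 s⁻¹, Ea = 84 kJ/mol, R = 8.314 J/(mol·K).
2.08e+00 s⁻¹

k = A·exp(-Ea/(R·T)) = 1e+13·exp(-84000/(8.314·346)) = 1e+13·exp(-29.2007) = 1e+13·2.0811e-13 = 2.08e+00 s⁻¹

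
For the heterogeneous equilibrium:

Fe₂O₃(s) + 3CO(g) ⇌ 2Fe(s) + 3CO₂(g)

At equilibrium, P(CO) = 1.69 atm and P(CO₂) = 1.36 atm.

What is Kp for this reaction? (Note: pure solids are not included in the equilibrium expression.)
K_p = 0.521

Solids (Fe₂O₃, Fe) are excluded.
Kp = P(CO₂)³/P(CO)³ = (1.36)³/(1.69)³ = 2.515/4.827 = 0.521.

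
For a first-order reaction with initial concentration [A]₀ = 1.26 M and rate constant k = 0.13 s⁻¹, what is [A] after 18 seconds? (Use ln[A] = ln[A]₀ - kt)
0.1214 M

ln[A] = ln[A]₀ - k·t = ln(1.26) - (0.13)·(18) = 0.2311 - 2.3400 = -2.1089
[A] = e^(-2.1089) = 0.1214 M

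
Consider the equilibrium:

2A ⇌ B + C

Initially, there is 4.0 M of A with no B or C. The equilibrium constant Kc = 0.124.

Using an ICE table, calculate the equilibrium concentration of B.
[B] = 0.826 M

ICE: [A] = 4.0 − 2x, [B] = [C] = x.
Kc = x²/(4.0 − 2x)² = 0.124 ⇒ √Kc = x/(4.0 − 2x).
x = √0.124·4.0/(1 + 2√0.124) = 0.35214·4.0/1.7043 = 0.82648.
[B] = x = 0.826 M.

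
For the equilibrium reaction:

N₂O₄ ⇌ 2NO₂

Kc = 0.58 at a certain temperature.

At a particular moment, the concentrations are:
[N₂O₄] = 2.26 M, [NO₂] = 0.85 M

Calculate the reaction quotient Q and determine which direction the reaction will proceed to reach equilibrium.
Q = 0.320, Q < K, reaction proceeds forward (toward products)

Q = ([NO₂]^2) / ([N₂O₄])
  = ((0.85)^2) / ((2.26)) = 0.7225/2.26 = 0.3197
Since Q = 0.3197 < Kc = 0.58, the reaction proceeds forward (toward products) to reach equilibrium.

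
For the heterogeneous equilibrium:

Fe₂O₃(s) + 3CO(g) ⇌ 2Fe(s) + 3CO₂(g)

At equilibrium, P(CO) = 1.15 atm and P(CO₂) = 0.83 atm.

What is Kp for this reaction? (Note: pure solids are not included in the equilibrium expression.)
K_p = 0.376

Solids (Fe₂O₃, Fe) are excluded.
Kp = P(CO₂)³/P(CO)³ = (0.83)³/(1.15)³ = 0.5718/1.521 = 0.376.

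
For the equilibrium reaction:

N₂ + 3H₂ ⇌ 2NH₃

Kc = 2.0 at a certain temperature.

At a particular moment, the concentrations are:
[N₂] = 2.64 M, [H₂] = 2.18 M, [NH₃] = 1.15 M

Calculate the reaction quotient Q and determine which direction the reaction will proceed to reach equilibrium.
Q = 0.048, Q < K, reaction proceeds forward (toward products)

Q = ([NH₃]^2) / ([N₂] × [H₂]^3)
  = ((1.15)^2) / ((2.64)·(2.18)^3) = 1.3225/27.351 = 0.04835
Since Q = 0.04835 < Kc = 2.0, the reaction proceeds forward (toward products) to reach equilibrium.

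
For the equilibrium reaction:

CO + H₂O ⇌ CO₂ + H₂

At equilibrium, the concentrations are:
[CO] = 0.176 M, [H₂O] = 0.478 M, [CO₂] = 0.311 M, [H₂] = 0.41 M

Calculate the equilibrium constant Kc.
K_c = 1.5157

Kc = ([CO₂] × [H₂]) / ([CO] × [H₂O])
   = ((0.311)·(0.41)) / ((0.176)·(0.478))
   = 0.12751 / 0.084128 = 1.5157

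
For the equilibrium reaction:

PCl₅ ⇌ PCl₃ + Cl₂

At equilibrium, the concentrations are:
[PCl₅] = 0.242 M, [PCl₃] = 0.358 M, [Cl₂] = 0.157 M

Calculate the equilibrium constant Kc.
K_c = 0.2323

Kc = ([PCl₃] × [Cl₂]) / ([PCl₅])
   = ((0.358)·(0.157)) / ((0.242))
   = 0.056206 / 0.242 = 0.2323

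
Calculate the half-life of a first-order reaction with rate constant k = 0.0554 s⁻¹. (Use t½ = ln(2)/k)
12.51 s

t½ = ln(2)/k = 0.6931/0.0554 = 12.51 s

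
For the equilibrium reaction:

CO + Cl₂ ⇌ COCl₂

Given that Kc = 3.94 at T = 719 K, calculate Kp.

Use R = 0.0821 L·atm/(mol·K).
K_p = 0.0667

Δn = (moles gaseous products) − (moles gaseous reactants) = -1
T = 719 K; RT = 0.0821 × 719 = 59.0299
Kp = Kc·(RT)^Δn = 3.94 × (59.0299)^-1 = 3.94 × 0.0169406 = 0.0667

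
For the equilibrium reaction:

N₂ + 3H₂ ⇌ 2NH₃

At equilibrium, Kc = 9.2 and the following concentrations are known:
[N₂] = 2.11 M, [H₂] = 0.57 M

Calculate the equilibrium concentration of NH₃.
[NH₃] = 1.8960 M

Kc = ([NH₃]^2) / ([N₂] × [H₂]^3) = 9.2
[NH₃]^2 = Kc · (reactant terms)/(other product terms) = 9.2 · 0.39076 / 1 = 3.595
[NH₃] = (3.595)^(1/2) = 1.8960 M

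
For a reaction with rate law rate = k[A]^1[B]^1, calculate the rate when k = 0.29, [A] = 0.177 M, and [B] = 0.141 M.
0.007238 M/s

rate = k·[A]^1·[B]^1 = 0.29·(0.177)^1·(0.141)^1 = 0.29·0.177·0.141 = 0.007238 M/s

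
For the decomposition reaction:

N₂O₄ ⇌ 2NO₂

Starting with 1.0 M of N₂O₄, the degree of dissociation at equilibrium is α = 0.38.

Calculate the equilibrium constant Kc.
K_c = 0.9316

x = α·[A]₀ = 0.38 × 1.0 = 0.38 M dissociated.
At eq: [N₂O₄] = 1.0 − 0.38 = 0.62 M; [NO₂] = 2x = 0.76 M.
Kc = [NO₂]²/[N₂O₄] = (0.76)²/0.62 = 0.9316.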